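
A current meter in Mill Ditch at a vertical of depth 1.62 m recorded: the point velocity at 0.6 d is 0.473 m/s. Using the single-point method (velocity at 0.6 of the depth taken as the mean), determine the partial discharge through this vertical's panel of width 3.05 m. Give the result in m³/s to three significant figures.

2.34 m³/s

v̄ = v₀.₆ = 0.473 m/s
q = v̄ × d × w = 0.4730 × 1.62 × 3.05 = 2.337 m³/s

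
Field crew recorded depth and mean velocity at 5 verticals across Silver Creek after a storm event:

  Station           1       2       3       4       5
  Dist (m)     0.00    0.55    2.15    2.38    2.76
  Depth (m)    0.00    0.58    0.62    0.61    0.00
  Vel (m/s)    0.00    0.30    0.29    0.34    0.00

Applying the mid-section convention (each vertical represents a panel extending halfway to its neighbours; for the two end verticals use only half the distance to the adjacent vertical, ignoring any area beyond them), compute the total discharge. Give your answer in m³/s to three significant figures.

w_2 = (2.15 − 0.00)/2 = 1.075 m; q_2 = 0.30 × 0.58 × 1.075 = 0.1871 m³/s
w_3 = (2.38 − 0.55)/2 = 0.915 m; q_3 = 0.29 × 0.62 × 0.915 = 0.1645 m³/s
w_4 = (2.76 − 2.15)/2 = 0.305 m; q_4 = 0.34 × 0.61 × 0.305 = 0.06326 m³/s
Stations 1, 5 contribute zero (depth or velocity is 0).
Q = Σ qᵢ = 0.4148 m³/s

0.415 m³/s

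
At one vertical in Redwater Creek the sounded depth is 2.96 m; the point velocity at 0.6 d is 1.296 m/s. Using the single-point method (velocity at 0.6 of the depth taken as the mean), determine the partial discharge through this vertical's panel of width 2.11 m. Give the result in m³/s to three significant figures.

8.09 m³/s

v̄ = v₀.₆ = 1.296 m/s
q = v̄ × d × w = 1.296 × 2.96 × 2.11 = 8.094 m³/s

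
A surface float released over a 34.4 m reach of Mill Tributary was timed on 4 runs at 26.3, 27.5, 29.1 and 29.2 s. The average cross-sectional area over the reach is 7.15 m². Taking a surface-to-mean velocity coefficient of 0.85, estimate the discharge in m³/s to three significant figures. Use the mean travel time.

t̄ = (26.3 + 27.5 + 29.1 + 29.2) / 4 = 28.025 s
v_surface = L / t̄ = 34.4 / 28.025 = 1.227 m/s
v_mean = 0.85 × 1.227 = 1.043 m/s
Q = A × v_mean = 7.15 × 1.043 = 7.460 m³/s

7.46 m³/s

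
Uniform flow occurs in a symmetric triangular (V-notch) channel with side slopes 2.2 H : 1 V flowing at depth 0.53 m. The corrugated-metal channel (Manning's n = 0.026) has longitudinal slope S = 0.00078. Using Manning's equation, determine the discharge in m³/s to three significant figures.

A = z·y² = 2.2×0.53² = 0.6180 m²
P = 2y√(1+z²) = 2×0.53×√(1+2.2²) = 2.562 m
R = A/P = 0.6180/2.562 = 0.2412 m
Q = (1/n)·A·R^(2/3)·S^(1/2) = (1/0.026) × 0.6180 × 0.2412^(2/3) × 0.00078^(1/2) = 0.2573 m³/s

0.257 m³/s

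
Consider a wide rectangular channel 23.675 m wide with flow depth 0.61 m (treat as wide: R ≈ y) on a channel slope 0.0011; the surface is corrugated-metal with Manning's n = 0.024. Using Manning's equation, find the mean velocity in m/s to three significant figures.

0.994 m/s

A = b·y = 23.675 × 0.61 = 14.44 m²
Wide channel: R ≈ y = 0.61 m
Q = (1/n)·A·R^(2/3)·S^(1/2) = (1/0.024) × 14.44 × 0.6100^(2/3) × 0.0011^(1/2) = 14.35 m³/s
V = Q/A = 14.35/14.44 = 0.9940 m/s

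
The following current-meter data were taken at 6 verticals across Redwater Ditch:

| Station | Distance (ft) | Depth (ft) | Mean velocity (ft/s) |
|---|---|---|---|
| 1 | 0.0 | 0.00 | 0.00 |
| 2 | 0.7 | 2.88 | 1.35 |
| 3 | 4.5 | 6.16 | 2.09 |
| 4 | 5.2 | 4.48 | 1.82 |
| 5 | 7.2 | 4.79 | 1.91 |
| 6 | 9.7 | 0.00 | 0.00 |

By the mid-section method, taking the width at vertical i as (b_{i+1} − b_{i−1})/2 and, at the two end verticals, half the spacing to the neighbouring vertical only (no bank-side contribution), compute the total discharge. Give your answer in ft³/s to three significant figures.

w_2 = (4.5 − 0.0)/2 = 2.25 ft; q_2 = 1.35 × 2.88 × 2.25 = 8.748 ft³/s
w_3 = (5.2 − 0.7)/2 = 2.25 ft; q_3 = 2.09 × 6.16 × 2.25 = 28.97 ft³/s
w_4 = (7.2 − 4.5)/2 = 1.35 ft; q_4 = 1.82 × 4.48 × 1.35 = 11.01 ft³/s
w_5 = (9.7 − 5.2)/2 = 2.25 ft; q_5 = 1.91 × 4.79 × 2.25 = 20.59 ft³/s
Stations 1, 6 contribute zero (depth or velocity is 0).
Q = Σ qᵢ = 69.31 ft³/s

69.3 ft³/s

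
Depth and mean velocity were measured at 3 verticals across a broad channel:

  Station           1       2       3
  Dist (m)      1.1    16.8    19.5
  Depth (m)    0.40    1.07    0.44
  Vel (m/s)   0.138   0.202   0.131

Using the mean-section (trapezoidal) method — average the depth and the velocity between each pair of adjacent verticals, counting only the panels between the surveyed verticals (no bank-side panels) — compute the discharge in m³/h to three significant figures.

8280 m³/h

Panel 1-2: Δb = 15.7 m, d̄ = (0.40+1.07)/2 = 0.735, v̄ = (0.138+0.202)/2 = 0.17 → q = 15.7×0.735×0.17 = 1.962 m³/s
Panel 2-3: Δb = 2.7 m, d̄ = (1.07+0.44)/2 = 0.755, v̄ = (0.202+0.131)/2 = 0.1665 → q = 2.7×0.755×0.1665 = 0.3394 m³/s
Q = Σ q = 2.301 m³/s
= 2.301 × 3600 = 8284 m³/h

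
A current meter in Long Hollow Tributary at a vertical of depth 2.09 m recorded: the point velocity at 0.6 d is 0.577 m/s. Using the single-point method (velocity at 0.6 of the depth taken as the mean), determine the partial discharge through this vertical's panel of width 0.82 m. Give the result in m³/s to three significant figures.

0.989 m³/s

v̄ = v₀.₆ = 0.577 m/s
q = v̄ × d × w = 0.5770 × 2.09 × 0.82 = 0.9889 m³/s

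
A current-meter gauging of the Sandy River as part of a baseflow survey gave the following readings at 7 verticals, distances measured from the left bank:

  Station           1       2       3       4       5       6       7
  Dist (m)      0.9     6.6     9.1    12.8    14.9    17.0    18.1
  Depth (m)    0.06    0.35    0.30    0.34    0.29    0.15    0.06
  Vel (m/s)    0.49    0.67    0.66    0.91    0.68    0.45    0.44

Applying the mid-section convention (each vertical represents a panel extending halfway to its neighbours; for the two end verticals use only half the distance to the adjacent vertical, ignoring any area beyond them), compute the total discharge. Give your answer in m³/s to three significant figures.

w_1 = (6.6 − 0.9)/2 = 2.85 m; q_1 = 0.49 × 0.06 × 2.85 = 0.08379 m³/s
w_2 = (9.1 − 0.9)/2 = 4.1 m; q_2 = 0.67 × 0.35 × 4.1 = 0.9615 m³/s
w_3 = (12.8 − 6.6)/2 = 3.1 m; q_3 = 0.66 × 0.30 × 3.1 = 0.6138 m³/s
w_4 = (14.9 − 9.1)/2 = 2.9 m; q_4 = 0.91 × 0.34 × 2.9 = 0.8973 m³/s
w_5 = (17.0 − 12.8)/2 = 2.1 m; q_5 = 0.68 × 0.29 × 2.1 = 0.4141 m³/s
w_6 = (18.1 − 14.9)/2 = 1.6 m; q_6 = 0.45 × 0.15 × 1.6 = 0.1080 m³/s
w_7 = (18.1 − 17.0)/2 = 0.55 m; q_7 = 0.44 × 0.06 × 0.55 = 0.01452 m³/s
Q = Σ qᵢ = 3.093 m³/s

3.09 m³/s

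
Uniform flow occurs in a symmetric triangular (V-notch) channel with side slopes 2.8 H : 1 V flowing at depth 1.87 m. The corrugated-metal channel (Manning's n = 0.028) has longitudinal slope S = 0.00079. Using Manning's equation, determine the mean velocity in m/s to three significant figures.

A = z·y² = 2.8×1.87² = 9.791 m²
P = 2y√(1+z²) = 2×1.87×√(1+2.8²) = 11.12 m
R = A/P = 9.791/11.12 = 0.8805 m
Q = (1/n)·A·R^(2/3)·S^(1/2) = (1/0.028) × 9.791 × 0.8805^(2/3) × 0.00079^(1/2) = 9.029 m³/s
V = Q/A = 9.029/9.791 = 0.9222 m/s

0.922 m/s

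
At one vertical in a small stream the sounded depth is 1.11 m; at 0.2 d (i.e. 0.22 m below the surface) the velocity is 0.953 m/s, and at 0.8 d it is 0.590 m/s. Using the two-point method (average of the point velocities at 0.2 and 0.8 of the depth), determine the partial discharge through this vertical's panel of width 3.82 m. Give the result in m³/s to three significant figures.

3.27 m³/s

v̄ = (0.953 + 0.590) / 2 = 0.7715 m/s
q = v̄ × d × w = 0.7715 × 1.11 × 3.82 = 3.271 m³/s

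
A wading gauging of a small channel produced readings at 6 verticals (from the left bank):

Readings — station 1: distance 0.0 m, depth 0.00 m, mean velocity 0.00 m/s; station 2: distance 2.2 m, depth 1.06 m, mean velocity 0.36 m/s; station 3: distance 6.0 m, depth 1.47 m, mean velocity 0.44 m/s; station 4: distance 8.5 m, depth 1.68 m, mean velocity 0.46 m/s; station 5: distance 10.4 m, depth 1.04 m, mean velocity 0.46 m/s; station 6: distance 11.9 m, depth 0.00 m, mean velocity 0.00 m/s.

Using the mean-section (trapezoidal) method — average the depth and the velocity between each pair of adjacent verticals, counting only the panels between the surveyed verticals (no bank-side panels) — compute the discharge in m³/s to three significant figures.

Panel 1-2: Δb = 2.2 m, d̄ = (0.00+1.06)/2 = 0.53, v̄ = (0.00+0.36)/2 = 0.18 → q = 2.2×0.53×0.18 = 0.2099 m³/s
Panel 2-3: Δb = 3.8 m, d̄ = (1.06+1.47)/2 = 1.265, v̄ = (0.36+0.44)/2 = 0.4 → q = 3.8×1.265×0.4 = 1.923 m³/s
Panel 3-4: Δb = 2.5 m, d̄ = (1.47+1.68)/2 = 1.575, v̄ = (0.44+0.46)/2 = 0.45 → q = 2.5×1.575×0.45 = 1.772 m³/s
Panel 4-5: Δb = 1.9 m, d̄ = (1.68+1.04)/2 = 1.36, v̄ = (0.46+0.46)/2 = 0.46 → q = 1.9×1.36×0.46 = 1.189 m³/s
Panel 5-6: Δb = 1.5 m, d̄ = (1.04+0.00)/2 = 0.52, v̄ = (0.46+0.00)/2 = 0.23 → q = 1.5×0.52×0.23 = 0.1794 m³/s
Q = Σ q = 5.273 m³/s

5.27 m³/s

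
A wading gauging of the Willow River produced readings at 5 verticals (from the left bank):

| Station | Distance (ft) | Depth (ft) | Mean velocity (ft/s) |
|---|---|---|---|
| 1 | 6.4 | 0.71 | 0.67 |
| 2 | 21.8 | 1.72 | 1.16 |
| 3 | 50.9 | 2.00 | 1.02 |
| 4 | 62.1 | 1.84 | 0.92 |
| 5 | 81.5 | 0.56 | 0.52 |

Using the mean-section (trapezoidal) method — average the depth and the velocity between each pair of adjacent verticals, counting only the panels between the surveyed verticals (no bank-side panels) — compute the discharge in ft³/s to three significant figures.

114 ft³/s

Panel 1-2: Δb = 15.4 ft, d̄ = (0.71+1.72)/2 = 1.215, v̄ = (0.67+1.16)/2 = 0.915 → q = 15.4×1.215×0.915 = 17.12 ft³/s
Panel 2-3: Δb = 29.1 ft, d̄ = (1.72+2.00)/2 = 1.86, v̄ = (1.16+1.02)/2 = 1.09 → q = 29.1×1.86×1.09 = 59.00 ft³/s
Panel 3-4: Δb = 11.2 ft, d̄ = (2.00+1.84)/2 = 1.92, v̄ = (1.02+0.92)/2 = 0.97 → q = 11.2×1.92×0.97 = 20.86 ft³/s
Panel 4-5: Δb = 19.4 ft, d̄ = (1.84+0.56)/2 = 1.2, v̄ = (0.92+0.52)/2 = 0.72 → q = 19.4×1.2×0.72 = 16.76 ft³/s
Q = Σ q = 113.7 ft³/s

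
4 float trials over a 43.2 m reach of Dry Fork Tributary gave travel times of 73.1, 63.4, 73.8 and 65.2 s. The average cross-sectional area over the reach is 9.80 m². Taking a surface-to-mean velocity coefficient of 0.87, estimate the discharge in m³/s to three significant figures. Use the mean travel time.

5.35 m³/s

t̄ = (73.1 + 63.4 + 73.8 + 65.2) / 4 = 68.875 s
v_surface = L / t̄ = 43.2 / 68.875 = 0.6272 m/s
v_mean = 0.87 × 0.6272 = 0.5457 m/s
Q = A × v_mean = 9.80 × 0.5457 = 5.348 m³/s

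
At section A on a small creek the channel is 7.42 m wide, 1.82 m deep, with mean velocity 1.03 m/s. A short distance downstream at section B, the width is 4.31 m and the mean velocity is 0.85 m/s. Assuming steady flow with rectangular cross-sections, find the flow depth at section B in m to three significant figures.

Q = A₁V₁ = (7.42×1.82) × 1.03 = 13.91 m³/s
d₂ = Q/(b₂ V₂) = 13.91/(4.31×0.85) = 3.797 m

3.80 m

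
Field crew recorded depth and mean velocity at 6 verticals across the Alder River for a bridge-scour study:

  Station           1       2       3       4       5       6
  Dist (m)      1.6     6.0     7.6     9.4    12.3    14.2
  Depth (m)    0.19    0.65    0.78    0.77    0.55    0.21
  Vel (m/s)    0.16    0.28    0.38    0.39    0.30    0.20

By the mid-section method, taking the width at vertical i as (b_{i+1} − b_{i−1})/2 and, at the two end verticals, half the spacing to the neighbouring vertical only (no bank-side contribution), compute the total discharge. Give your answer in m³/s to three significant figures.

w_1 = (6.0 − 1.6)/2 = 2.2 m; q_1 = 0.16 × 0.19 × 2.2 = 0.06688 m³/s
w_2 = (7.6 − 1.6)/2 = 3 m; q_2 = 0.28 × 0.65 × 3 = 0.5460 m³/s
w_3 = (9.4 − 6.0)/2 = 1.7 m; q_3 = 0.38 × 0.78 × 1.7 = 0.5039 m³/s
w_4 = (12.3 − 7.6)/2 = 2.35 m; q_4 = 0.39 × 0.77 × 2.35 = 0.7057 m³/s
w_5 = (14.2 − 9.4)/2 = 2.4 m; q_5 = 0.30 × 0.55 × 2.4 = 0.3960 m³/s
w_6 = (14.2 − 12.3)/2 = 0.95 m; q_6 = 0.20 × 0.21 × 0.95 = 0.03990 m³/s
Q = Σ qᵢ = 2.258 m³/s

2.26 m³/s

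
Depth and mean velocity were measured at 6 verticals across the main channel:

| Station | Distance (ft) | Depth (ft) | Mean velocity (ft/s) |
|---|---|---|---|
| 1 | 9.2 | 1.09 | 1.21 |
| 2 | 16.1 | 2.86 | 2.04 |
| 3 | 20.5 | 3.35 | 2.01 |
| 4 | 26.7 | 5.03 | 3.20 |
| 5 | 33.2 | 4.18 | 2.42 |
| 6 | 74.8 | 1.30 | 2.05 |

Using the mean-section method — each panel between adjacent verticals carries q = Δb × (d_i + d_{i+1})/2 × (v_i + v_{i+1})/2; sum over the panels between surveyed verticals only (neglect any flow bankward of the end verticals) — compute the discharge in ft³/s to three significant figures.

Panel 1-2: Δb = 6.9 ft, d̄ = (1.09+2.86)/2 = 1.975, v̄ = (1.21+2.04)/2 = 1.625 → q = 6.9×1.975×1.625 = 22.14 ft³/s
Panel 2-3: Δb = 4.4 ft, d̄ = (2.86+3.35)/2 = 3.105, v̄ = (2.04+2.01)/2 = 2.025 → q = 4.4×3.105×2.025 = 27.67 ft³/s
Panel 3-4: Δb = 6.2 ft, d̄ = (3.35+5.03)/2 = 4.19, v̄ = (2.01+3.20)/2 = 2.605 → q = 6.2×4.19×2.605 = 67.67 ft³/s
Panel 4-5: Δb = 6.5 ft, d̄ = (5.03+4.18)/2 = 4.605, v̄ = (3.20+2.42)/2 = 2.81 → q = 6.5×4.605×2.81 = 84.11 ft³/s
Panel 5-6: Δb = 41.6 ft, d̄ = (4.18+1.30)/2 = 2.74, v̄ = (2.42+2.05)/2 = 2.235 → q = 41.6×2.74×2.235 = 254.8 ft³/s
Q = Σ q = 456.3 ft³/s

456 ft³/s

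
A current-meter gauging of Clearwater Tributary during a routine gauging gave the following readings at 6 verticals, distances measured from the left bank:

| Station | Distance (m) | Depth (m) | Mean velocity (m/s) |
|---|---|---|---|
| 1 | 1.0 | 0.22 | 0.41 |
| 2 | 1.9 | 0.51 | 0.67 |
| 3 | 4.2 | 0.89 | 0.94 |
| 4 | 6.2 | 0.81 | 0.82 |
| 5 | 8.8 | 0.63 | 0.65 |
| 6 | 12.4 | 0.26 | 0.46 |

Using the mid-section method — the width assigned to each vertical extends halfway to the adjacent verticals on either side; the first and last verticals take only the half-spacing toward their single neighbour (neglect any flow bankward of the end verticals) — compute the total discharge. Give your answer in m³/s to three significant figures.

w_1 = (1.9 − 1.0)/2 = 0.45 m; q_1 = 0.41 × 0.22 × 0.45 = 0.04059 m³/s
w_2 = (4.2 − 1.0)/2 = 1.6 m; q_2 = 0.67 × 0.51 × 1.6 = 0.5467 m³/s
w_3 = (6.2 − 1.9)/2 = 2.15 m; q_3 = 0.94 × 0.89 × 2.15 = 1.799 m³/s
w_4 = (8.8 − 4.2)/2 = 2.3 m; q_4 = 0.82 × 0.81 × 2.3 = 1.528 m³/s
w_5 = (12.4 − 6.2)/2 = 3.1 m; q_5 = 0.65 × 0.63 × 3.1 = 1.269 m³/s
w_6 = (12.4 − 8.8)/2 = 1.8 m; q_6 = 0.46 × 0.26 × 1.8 = 0.2153 m³/s
Q = Σ qᵢ = 5.398 m³/s

5.40 m³/s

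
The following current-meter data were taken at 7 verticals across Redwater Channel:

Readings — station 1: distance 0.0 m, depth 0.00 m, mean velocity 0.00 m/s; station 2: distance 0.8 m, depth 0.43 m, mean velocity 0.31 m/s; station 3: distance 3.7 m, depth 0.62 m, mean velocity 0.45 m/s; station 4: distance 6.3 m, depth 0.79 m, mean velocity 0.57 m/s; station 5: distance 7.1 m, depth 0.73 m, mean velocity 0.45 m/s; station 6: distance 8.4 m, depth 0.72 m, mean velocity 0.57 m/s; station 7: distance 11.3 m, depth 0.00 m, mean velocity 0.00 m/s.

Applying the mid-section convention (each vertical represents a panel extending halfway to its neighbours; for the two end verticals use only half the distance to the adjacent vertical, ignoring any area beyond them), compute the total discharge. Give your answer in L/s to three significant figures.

w_2 = (3.7 − 0.0)/2 = 1.85 m; q_2 = 0.31 × 0.43 × 1.85 = 0.2466 m³/s
w_3 = (6.3 − 0.8)/2 = 2.75 m; q_3 = 0.45 × 0.62 × 2.75 = 0.7673 m³/s
w_4 = (7.1 − 3.7)/2 = 1.7 m; q_4 = 0.57 × 0.79 × 1.7 = 0.7655 m³/s
w_5 = (8.4 − 6.3)/2 = 1.05 m; q_5 = 0.45 × 0.73 × 1.05 = 0.3449 m³/s
w_6 = (11.3 − 7.1)/2 = 2.1 m; q_6 = 0.57 × 0.72 × 2.1 = 0.8618 m³/s
Stations 1, 7 contribute zero (depth or velocity is 0).
Q = Σ qᵢ = 2.986 m³/s
= 2.986 × 1000 = 2986 L/s

2990 L/s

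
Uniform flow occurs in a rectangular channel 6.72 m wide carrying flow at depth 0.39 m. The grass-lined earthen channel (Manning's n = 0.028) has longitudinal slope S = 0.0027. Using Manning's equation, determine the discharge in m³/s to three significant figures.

2.41 m³/s

A = b·y = 6.72 × 0.39 = 2.621 m²
P = b + 2y = 6.72 + 2×0.39 = 7.500 m
R = A/P = 2.621/7.500 = 0.3494 m
Q = (1/n)·A·R^(2/3)·S^(1/2) = (1/0.028) × 2.621 × 0.3494^(2/3) × 0.0027^(1/2) = 2.413 m³/s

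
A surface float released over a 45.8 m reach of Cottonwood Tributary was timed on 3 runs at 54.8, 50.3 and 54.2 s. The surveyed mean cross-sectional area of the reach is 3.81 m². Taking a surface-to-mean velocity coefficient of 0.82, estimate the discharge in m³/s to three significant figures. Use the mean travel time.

2.69 m³/s

t̄ = (54.8 + 50.3 + 54.2) / 3 = 53.1 s
v_surface = L / t̄ = 45.8 / 53.1 = 0.8625 m/s
v_mean = 0.82 × 0.8625 = 0.7073 m/s
Q = A × v_mean = 3.81 × 0.7073 = 2.695 m³/s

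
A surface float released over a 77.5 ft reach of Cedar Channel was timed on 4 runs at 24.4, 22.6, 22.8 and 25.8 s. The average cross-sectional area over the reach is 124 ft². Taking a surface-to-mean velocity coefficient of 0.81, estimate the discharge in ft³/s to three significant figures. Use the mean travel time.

t̄ = (24.4 + 22.6 + 22.8 + 25.8) / 4 = 23.9 s
v_surface = L / t̄ = 77.5 / 23.9 = 3.243 ft/s
v_mean = 0.81 × 3.243 = 2.627 ft/s
Q = A × v_mean = 124 × 2.627 = 325.7 ft³/s

326 ft³/s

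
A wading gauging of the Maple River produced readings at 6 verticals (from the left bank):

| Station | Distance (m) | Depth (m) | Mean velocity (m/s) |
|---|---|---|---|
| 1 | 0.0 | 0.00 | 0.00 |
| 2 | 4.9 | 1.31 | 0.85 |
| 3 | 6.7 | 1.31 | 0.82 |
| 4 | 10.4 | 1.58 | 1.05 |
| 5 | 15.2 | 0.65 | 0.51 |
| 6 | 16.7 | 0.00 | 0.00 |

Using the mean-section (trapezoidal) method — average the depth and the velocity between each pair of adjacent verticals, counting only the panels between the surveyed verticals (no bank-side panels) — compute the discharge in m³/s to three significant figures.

12.6 m³/s

Panel 1-2: Δb = 4.9 m, d̄ = (0.00+1.31)/2 = 0.655, v̄ = (0.00+0.85)/2 = 0.425 → q = 4.9×0.655×0.425 = 1.364 m³/s
Panel 2-3: Δb = 1.8 m, d̄ = (1.31+1.31)/2 = 1.31, v̄ = (0.85+0.82)/2 = 0.835 → q = 1.8×1.31×0.835 = 1.969 m³/s
Panel 3-4: Δb = 3.7 m, d̄ = (1.31+1.58)/2 = 1.445, v̄ = (0.82+1.05)/2 = 0.935 → q = 3.7×1.445×0.935 = 4.999 m³/s
Panel 4-5: Δb = 4.8 m, d̄ = (1.58+0.65)/2 = 1.115, v̄ = (1.05+0.51)/2 = 0.78 → q = 4.8×1.115×0.78 = 4.175 m³/s
Panel 5-6: Δb = 1.5 m, d̄ = (0.65+0.00)/2 = 0.325, v̄ = (0.51+0.00)/2 = 0.255 → q = 1.5×0.325×0.255 = 0.1243 m³/s
Q = Σ q = 12.63 m³/s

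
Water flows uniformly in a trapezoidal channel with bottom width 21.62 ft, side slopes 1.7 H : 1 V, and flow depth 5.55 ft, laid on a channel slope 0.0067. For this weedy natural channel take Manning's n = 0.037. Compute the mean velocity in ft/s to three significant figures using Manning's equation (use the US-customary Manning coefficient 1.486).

8.23 ft/s

A = (b + z·y)·y = (21.62 + 1.7×5.55)×5.55 = 172.4 ft²
P = b + 2y√(1+z²) = 21.62 + 2×5.55×√(1+1.7²) = 43.51 ft
R = A/P = 172.4/43.51 = 3.961 ft
Q = (1.486/n)·A·R^(2/3)·S^(1/2) = (1.486/0.037) × 172.4 × 3.961^(2/3) × 0.0067^(1/2) = 1418 ft³/s
V = Q/A = 1418/172.4 = 8.230 ft/s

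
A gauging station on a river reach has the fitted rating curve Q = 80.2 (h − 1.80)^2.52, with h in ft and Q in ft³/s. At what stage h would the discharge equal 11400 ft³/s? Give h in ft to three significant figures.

h − h₀ = (Q/C)^(1/b) = (11400/80.2)^(1/2.52) = 7.149 ft
h = 1.80 + 7.149 = 8.949 ft

8.95 ft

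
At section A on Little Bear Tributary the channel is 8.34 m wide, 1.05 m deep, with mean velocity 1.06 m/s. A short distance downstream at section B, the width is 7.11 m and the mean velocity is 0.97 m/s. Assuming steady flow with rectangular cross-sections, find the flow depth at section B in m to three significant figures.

Q = A₁V₁ = (8.34×1.05) × 1.06 = 9.282 m³/s
d₂ = Q/(b₂ V₂) = 9.282/(7.11×0.97) = 1.346 m

1.35 m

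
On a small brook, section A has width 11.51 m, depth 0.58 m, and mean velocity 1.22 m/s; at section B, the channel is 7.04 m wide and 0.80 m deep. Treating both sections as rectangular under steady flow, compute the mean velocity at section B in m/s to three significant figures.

1.45 m/s

Q = A₁V₁ = (11.51×0.58) × 1.22 = 8.144 m³/s
A₂ = 7.04 × 0.80 = 5.632 m²
V₂ = Q/A₂ = 8.144/5.632 = 1.446 m/s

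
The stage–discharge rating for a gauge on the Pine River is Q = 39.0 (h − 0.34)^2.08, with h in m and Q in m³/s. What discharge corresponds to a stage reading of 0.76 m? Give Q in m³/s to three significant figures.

6.42 m³/s

Q = 39.0 × (0.76 − 0.34)^2.08 = 39.0 × 0.42^2.08 = 6.418 m³/s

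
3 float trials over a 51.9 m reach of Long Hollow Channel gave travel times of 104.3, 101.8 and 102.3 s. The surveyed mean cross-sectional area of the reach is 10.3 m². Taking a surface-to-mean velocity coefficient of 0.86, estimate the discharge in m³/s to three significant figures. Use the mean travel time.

t̄ = (104.3 + 101.8 + 102.3) / 3 = 102.8 s
v_surface = L / t̄ = 51.9 / 102.8 = 0.5049 m/s
v_mean = 0.86 × 0.5049 = 0.4342 m/s
Q = A × v_mean = 10.3 × 0.4342 = 4.472 m³/s

4.47 m³/s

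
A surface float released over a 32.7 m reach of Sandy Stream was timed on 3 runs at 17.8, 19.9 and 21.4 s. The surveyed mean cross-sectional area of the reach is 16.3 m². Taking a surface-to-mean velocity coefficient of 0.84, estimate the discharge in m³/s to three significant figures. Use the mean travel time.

22.7 m³/s

t̄ = (17.8 + 19.9 + 21.4) / 3 = 19.7 s
v_surface = L / t̄ = 32.7 / 19.7 = 1.660 m/s
v_mean = 0.84 × 1.660 = 1.394 m/s
Q = A × v_mean = 16.3 × 1.394 = 22.73 m³/s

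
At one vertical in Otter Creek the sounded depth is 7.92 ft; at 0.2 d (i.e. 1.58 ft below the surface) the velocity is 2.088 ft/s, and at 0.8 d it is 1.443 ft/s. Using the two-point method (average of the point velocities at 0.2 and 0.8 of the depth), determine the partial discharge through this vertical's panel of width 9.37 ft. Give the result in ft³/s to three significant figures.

131 ft³/s

v̄ = (2.088 + 1.443) / 2 = 1.766 ft/s
q = v̄ × d × w = 1.766 × 7.92 × 9.37 = 131.0 ft³/s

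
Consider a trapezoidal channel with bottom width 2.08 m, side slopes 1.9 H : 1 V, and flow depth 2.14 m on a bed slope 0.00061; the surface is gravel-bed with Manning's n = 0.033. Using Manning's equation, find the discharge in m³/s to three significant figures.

10.9 m³/s

A = (b + z·y)·y = (2.08 + 1.9×2.14)×2.14 = 13.15 m²
P = b + 2y√(1+z²) = 2.08 + 2×2.14×√(1+1.9²) = 11.27 m
R = A/P = 13.15/11.27 = 1.167 m
Q = (1/n)·A·R^(2/3)·S^(1/2) = (1/0.033) × 13.15 × 1.167^(2/3) × 0.00061^(1/2) = 10.91 m³/s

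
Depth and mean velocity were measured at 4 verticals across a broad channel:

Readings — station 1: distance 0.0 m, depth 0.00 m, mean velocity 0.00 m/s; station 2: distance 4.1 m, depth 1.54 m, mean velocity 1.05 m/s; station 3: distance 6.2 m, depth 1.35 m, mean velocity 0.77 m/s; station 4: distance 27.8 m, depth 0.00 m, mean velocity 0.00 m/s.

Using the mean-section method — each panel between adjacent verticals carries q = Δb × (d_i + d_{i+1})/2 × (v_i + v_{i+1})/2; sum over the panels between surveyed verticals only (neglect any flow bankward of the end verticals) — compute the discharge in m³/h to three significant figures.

Panel 1-2: Δb = 4.1 m, d̄ = (0.00+1.54)/2 = 0.77, v̄ = (0.00+1.05)/2 = 0.525 → q = 4.1×0.77×0.525 = 1.657 m³/s
Panel 2-3: Δb = 2.1 m, d̄ = (1.54+1.35)/2 = 1.445, v̄ = (1.05+0.77)/2 = 0.91 → q = 2.1×1.445×0.91 = 2.761 m³/s
Panel 3-4: Δb = 21.6 m, d̄ = (1.35+0.00)/2 = 0.675, v̄ = (0.77+0.00)/2 = 0.385 → q = 21.6×0.675×0.385 = 5.613 m³/s
Q = Σ q = 10.03 m³/s
= 10.03 × 3600 = 36120 m³/h

36100 m³/h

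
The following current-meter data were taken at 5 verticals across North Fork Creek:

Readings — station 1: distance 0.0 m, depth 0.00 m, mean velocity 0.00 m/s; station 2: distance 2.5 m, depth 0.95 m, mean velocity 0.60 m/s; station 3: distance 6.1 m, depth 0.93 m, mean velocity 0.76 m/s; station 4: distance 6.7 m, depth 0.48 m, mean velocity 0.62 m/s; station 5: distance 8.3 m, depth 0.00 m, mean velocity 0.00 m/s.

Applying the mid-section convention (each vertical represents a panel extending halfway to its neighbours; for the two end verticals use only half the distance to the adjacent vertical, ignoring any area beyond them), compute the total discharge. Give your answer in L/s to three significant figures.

w_2 = (6.1 − 0.0)/2 = 3.05 m; q_2 = 0.60 × 0.95 × 3.05 = 1.739 m³/s
w_3 = (6.7 − 2.5)/2 = 2.1 m; q_3 = 0.76 × 0.93 × 2.1 = 1.484 m³/s
w_4 = (8.3 − 6.1)/2 = 1.1 m; q_4 = 0.62 × 0.48 × 1.1 = 0.3274 m³/s
Stations 1, 5 contribute zero (depth or velocity is 0).
Q = Σ qᵢ = 3.550 m³/s
= 3.550 × 1000 = 3550 L/s

3550 L/s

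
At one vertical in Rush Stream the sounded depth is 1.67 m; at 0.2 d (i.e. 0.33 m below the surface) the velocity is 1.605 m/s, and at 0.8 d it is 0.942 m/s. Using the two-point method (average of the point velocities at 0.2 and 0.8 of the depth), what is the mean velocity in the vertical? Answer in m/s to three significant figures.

v̄ = (1.605 + 0.942) / 2 = 1.274 m/s

1.27 m/s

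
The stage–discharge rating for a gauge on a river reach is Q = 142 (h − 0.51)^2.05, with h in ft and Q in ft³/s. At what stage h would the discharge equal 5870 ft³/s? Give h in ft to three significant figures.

h − h₀ = (Q/C)^(1/b) = (5870/142)^(1/2.05) = 6.144 ft
h = 0.51 + 6.144 = 6.654 ft

6.65 ft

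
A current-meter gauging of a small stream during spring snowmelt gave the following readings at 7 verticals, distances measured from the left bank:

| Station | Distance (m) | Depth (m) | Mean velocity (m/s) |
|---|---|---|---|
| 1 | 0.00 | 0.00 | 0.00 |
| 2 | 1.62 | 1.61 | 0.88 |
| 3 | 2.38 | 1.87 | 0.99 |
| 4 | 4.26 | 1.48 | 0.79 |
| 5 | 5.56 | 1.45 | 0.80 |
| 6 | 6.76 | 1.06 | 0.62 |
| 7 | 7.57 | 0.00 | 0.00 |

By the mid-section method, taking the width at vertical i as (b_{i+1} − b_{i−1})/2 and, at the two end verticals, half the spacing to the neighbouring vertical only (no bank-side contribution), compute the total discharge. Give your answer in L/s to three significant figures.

8100 L/s

w_2 = (2.38 − 0.00)/2 = 1.19 m; q_2 = 0.88 × 1.61 × 1.19 = 1.686 m³/s
w_3 = (4.26 − 1.62)/2 = 1.32 m; q_3 = 0.99 × 1.87 × 1.32 = 2.444 m³/s
w_4 = (5.56 − 2.38)/2 = 1.59 m; q_4 = 0.79 × 1.48 × 1.59 = 1.859 m³/s
w_5 = (6.76 − 4.26)/2 = 1.25 m; q_5 = 0.80 × 1.45 × 1.25 = 1.450 m³/s
w_6 = (7.57 − 5.56)/2 = 1.005 m; q_6 = 0.62 × 1.06 × 1.005 = 0.6605 m³/s
Stations 1, 7 contribute zero (depth or velocity is 0).
Q = Σ qᵢ = 8.099 m³/s
= 8.099 × 1000 = 8099 L/s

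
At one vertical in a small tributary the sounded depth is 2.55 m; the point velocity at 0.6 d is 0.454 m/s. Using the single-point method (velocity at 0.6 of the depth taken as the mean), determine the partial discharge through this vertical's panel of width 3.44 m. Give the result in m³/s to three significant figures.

3.98 m³/s

v̄ = v₀.₆ = 0.454 m/s
q = v̄ × d × w = 0.4540 × 2.55 × 3.44 = 3.982 m³/s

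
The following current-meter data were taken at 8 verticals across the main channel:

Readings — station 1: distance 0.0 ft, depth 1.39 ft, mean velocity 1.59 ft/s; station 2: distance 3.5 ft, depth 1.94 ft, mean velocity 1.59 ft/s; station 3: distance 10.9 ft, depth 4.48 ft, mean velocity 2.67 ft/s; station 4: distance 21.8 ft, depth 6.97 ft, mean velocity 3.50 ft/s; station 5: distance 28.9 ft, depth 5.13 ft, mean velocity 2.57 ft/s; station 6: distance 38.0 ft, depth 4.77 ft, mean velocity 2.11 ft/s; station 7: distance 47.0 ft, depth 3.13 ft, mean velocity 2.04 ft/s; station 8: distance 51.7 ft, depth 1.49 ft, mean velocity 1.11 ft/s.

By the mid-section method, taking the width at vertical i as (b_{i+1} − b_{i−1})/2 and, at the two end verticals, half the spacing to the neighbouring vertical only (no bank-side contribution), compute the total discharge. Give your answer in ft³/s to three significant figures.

w_1 = (3.5 − 0.0)/2 = 1.75 ft; q_1 = 1.59 × 1.39 × 1.75 = 3.868 ft³/s
w_2 = (10.9 − 0.0)/2 = 5.45 ft; q_2 = 1.59 × 1.94 × 5.45 = 16.81 ft³/s
w_3 = (21.8 − 3.5)/2 = 9.15 ft; q_3 = 2.67 × 4.48 × 9.15 = 109.4 ft³/s
w_4 = (28.9 − 10.9)/2 = 9 ft; q_4 = 3.50 × 6.97 × 9 = 219.6 ft³/s
w_5 = (38.0 − 21.8)/2 = 8.1 ft; q_5 = 2.57 × 5.13 × 8.1 = 106.8 ft³/s
w_6 = (47.0 − 28.9)/2 = 9.05 ft; q_6 = 2.11 × 4.77 × 9.05 = 91.09 ft³/s
w_7 = (51.7 − 38.0)/2 = 6.85 ft; q_7 = 2.04 × 3.13 × 6.85 = 43.74 ft³/s
w_8 = (51.7 − 47.0)/2 = 2.35 ft; q_8 = 1.11 × 1.49 × 2.35 = 3.887 ft³/s
Q = Σ qᵢ = 595.2 ft³/s

595 ft³/s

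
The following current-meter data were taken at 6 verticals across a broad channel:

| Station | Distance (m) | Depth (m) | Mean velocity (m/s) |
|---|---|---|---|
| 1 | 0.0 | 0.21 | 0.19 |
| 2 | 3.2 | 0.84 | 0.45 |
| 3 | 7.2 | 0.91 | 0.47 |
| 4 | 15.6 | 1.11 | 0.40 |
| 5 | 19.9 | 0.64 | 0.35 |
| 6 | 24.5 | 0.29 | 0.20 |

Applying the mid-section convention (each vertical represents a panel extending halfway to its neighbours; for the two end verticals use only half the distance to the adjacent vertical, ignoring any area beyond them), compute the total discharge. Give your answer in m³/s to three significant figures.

w_1 = (3.2 − 0.0)/2 = 1.6 m; q_1 = 0.19 × 0.21 × 1.6 = 0.06384 m³/s
w_2 = (7.2 − 0.0)/2 = 3.6 m; q_2 = 0.45 × 0.84 × 3.6 = 1.361 m³/s
w_3 = (15.6 − 3.2)/2 = 6.2 m; q_3 = 0.47 × 0.91 × 6.2 = 2.652 m³/s
w_4 = (19.9 − 7.2)/2 = 6.35 m; q_4 = 0.40 × 1.11 × 6.35 = 2.819 m³/s
w_5 = (24.5 − 15.6)/2 = 4.45 m; q_5 = 0.35 × 0.64 × 4.45 = 0.9968 m³/s
w_6 = (24.5 − 19.9)/2 = 2.3 m; q_6 = 0.20 × 0.29 × 2.3 = 0.1334 m³/s
Q = Σ qᵢ = 8.026 m³/s

8.03 m³/s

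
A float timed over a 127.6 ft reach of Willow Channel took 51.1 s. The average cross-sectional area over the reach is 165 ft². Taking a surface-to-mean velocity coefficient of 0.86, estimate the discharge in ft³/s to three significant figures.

354 ft³/s

v_surface = L / t̄ = 127.6 / 51.1 = 2.497 ft/s
v_mean = 0.86 × 2.497 = 2.147 ft/s
Q = A × v_mean = 165 × 2.147 = 354.3 ft³/s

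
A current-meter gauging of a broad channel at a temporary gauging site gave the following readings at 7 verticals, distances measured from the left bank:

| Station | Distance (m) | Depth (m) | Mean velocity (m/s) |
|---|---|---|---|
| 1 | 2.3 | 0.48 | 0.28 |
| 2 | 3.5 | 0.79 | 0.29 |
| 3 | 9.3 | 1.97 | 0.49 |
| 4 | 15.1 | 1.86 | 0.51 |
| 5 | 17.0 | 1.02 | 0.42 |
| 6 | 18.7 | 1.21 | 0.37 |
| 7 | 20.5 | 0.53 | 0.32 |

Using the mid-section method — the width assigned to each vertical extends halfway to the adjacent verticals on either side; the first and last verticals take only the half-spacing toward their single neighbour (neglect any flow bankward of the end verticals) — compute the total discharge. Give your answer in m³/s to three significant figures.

11.8 m³/s

w_1 = (3.5 − 2.3)/2 = 0.6 m; q_1 = 0.28 × 0.48 × 0.6 = 0.08064 m³/s
w_2 = (9.3 − 2.3)/2 = 3.5 m; q_2 = 0.29 × 0.79 × 3.5 = 0.8019 m³/s
w_3 = (15.1 − 3.5)/2 = 5.8 m; q_3 = 0.49 × 1.97 × 5.8 = 5.599 m³/s
w_4 = (17.0 − 9.3)/2 = 3.85 m; q_4 = 0.51 × 1.86 × 3.85 = 3.652 m³/s
w_5 = (18.7 − 15.1)/2 = 1.8 m; q_5 = 0.42 × 1.02 × 1.8 = 0.7711 m³/s
w_6 = (20.5 − 17.0)/2 = 1.75 m; q_6 = 0.37 × 1.21 × 1.75 = 0.7835 m³/s
w_7 = (20.5 − 18.7)/2 = 0.9 m; q_7 = 0.32 × 0.53 × 0.9 = 0.1526 m³/s
Q = Σ qᵢ = 11.84 m³/s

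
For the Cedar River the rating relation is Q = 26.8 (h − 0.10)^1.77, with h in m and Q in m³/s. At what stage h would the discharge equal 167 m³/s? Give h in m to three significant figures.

2.91 m

h − h₀ = (Q/C)^(1/b) = (167/26.8)^(1/1.77) = 2.811 m
h = 0.10 + 2.811 = 2.911 m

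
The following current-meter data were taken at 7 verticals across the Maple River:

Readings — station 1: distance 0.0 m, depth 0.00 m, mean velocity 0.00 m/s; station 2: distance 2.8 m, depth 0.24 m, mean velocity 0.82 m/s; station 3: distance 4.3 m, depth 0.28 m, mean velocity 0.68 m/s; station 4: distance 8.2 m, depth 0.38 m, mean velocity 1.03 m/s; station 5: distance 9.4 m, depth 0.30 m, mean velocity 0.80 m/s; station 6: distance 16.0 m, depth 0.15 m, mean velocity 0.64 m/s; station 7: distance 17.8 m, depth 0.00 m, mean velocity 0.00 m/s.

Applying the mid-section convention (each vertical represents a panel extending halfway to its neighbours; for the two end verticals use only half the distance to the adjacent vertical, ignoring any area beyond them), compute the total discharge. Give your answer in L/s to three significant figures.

3270 L/s

w_2 = (4.3 − 0.0)/2 = 2.15 m; q_2 = 0.82 × 0.24 × 2.15 = 0.4231 m³/s
w_3 = (8.2 − 2.8)/2 = 2.7 m; q_3 = 0.68 × 0.28 × 2.7 = 0.5141 m³/s
w_4 = (9.4 − 4.3)/2 = 2.55 m; q_4 = 1.03 × 0.38 × 2.55 = 0.9981 m³/s
w_5 = (16.0 − 8.2)/2 = 3.9 m; q_5 = 0.80 × 0.30 × 3.9 = 0.9360 m³/s
w_6 = (17.8 − 9.4)/2 = 4.2 m; q_6 = 0.64 × 0.15 × 4.2 = 0.4032 m³/s
Stations 1, 7 contribute zero (depth or velocity is 0).
Q = Σ qᵢ = 3.274 m³/s
= 3.274 × 1000 = 3274 L/s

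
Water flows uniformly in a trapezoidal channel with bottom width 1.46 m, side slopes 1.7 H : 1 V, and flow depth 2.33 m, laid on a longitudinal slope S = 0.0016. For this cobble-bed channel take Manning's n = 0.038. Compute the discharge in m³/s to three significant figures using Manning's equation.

14.9 m³/s

A = (b + z·y)·y = (1.46 + 1.7×2.33)×2.33 = 12.63 m²
P = b + 2y√(1+z²) = 1.46 + 2×2.33×√(1+1.7²) = 10.65 m
R = A/P = 12.63/10.65 = 1.186 m
Q = (1/n)·A·R^(2/3)·S^(1/2) = (1/0.038) × 12.63 × 1.186^(2/3) × 0.0016^(1/2) = 14.90 m³/s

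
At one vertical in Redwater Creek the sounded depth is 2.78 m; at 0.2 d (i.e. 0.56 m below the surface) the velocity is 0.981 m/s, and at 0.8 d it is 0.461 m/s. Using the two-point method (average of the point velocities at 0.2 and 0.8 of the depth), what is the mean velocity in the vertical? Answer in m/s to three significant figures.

0.721 m/s

v̄ = (0.981 + 0.461) / 2 = 0.7210 m/s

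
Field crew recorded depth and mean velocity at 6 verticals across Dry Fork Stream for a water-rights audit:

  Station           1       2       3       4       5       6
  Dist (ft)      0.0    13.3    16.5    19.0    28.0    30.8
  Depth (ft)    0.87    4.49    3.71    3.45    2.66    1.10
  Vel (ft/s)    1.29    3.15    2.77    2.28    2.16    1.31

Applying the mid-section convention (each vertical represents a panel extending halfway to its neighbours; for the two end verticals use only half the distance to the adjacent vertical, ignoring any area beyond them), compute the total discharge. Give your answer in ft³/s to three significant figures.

235 ft³/s

w_1 = (13.3 − 0.0)/2 = 6.65 ft; q_1 = 1.29 × 0.87 × 6.65 = 7.463 ft³/s
w_2 = (16.5 − 0.0)/2 = 8.25 ft; q_2 = 3.15 × 4.49 × 8.25 = 116.7 ft³/s
w_3 = (19.0 − 13.3)/2 = 2.85 ft; q_3 = 2.77 × 3.71 × 2.85 = 29.29 ft³/s
w_4 = (28.0 − 16.5)/2 = 5.75 ft; q_4 = 2.28 × 3.45 × 5.75 = 45.23 ft³/s
w_5 = (30.8 − 19.0)/2 = 5.9 ft; q_5 = 2.16 × 2.66 × 5.9 = 33.90 ft³/s
w_6 = (30.8 − 28.0)/2 = 1.4 ft; q_6 = 1.31 × 1.10 × 1.4 = 2.017 ft³/s
Q = Σ qᵢ = 234.6 ft³/s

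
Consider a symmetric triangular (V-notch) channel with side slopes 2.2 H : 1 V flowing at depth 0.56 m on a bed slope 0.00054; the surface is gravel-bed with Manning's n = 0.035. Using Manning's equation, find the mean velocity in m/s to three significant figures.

A = z·y² = 2.2×0.56² = 0.6899 m²
P = 2y√(1+z²) = 2×0.56×√(1+2.2²) = 2.707 m
R = A/P = 0.6899/2.707 = 0.2549 m
Q = (1/n)·A·R^(2/3)·S^(1/2) = (1/0.035) × 0.6899 × 0.2549^(2/3) × 0.00054^(1/2) = 0.1842 m³/s
V = Q/A = 0.1842/0.6899 = 0.2669 m/s

0.267 m/s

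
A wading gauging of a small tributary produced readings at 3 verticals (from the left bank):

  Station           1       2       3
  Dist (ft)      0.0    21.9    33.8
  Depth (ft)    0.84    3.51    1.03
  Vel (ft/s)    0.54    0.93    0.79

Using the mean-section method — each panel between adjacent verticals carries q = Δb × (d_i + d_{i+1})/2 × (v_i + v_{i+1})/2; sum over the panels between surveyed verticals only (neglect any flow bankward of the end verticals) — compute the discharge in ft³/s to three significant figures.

Panel 1-2: Δb = 21.9 ft, d̄ = (0.84+3.51)/2 = 2.175, v̄ = (0.54+0.93)/2 = 0.735 → q = 21.9×2.175×0.735 = 35.01 ft³/s
Panel 2-3: Δb = 11.9 ft, d̄ = (3.51+1.03)/2 = 2.27, v̄ = (0.93+0.79)/2 = 0.86 → q = 11.9×2.27×0.86 = 23.23 ft³/s
Q = Σ q = 58.24 ft³/s

58.2 ft³/s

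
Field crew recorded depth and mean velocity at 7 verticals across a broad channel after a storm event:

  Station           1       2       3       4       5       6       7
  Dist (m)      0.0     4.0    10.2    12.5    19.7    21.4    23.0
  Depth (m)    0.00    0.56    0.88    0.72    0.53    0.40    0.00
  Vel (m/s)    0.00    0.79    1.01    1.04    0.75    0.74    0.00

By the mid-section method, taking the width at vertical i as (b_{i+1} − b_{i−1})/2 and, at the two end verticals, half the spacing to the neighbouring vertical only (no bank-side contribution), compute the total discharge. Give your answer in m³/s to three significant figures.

11.8 m³/s

w_2 = (10.2 − 0.0)/2 = 5.1 m; q_2 = 0.79 × 0.56 × 5.1 = 2.256 m³/s
w_3 = (12.5 − 4.0)/2 = 4.25 m; q_3 = 1.01 × 0.88 × 4.25 = 3.777 m³/s
w_4 = (19.7 − 10.2)/2 = 4.75 m; q_4 = 1.04 × 0.72 × 4.75 = 3.557 m³/s
w_5 = (21.4 − 12.5)/2 = 4.45 m; q_5 = 0.75 × 0.53 × 4.45 = 1.769 m³/s
w_6 = (23.0 − 19.7)/2 = 1.65 m; q_6 = 0.74 × 0.40 × 1.65 = 0.4884 m³/s
Stations 1, 7 contribute zero (depth or velocity is 0).
Q = Σ qᵢ = 11.85 m³/s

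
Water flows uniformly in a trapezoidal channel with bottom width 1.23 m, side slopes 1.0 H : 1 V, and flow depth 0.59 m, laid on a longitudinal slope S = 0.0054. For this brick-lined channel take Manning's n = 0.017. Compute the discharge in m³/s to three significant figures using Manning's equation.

A = (b + z·y)·y = (1.23 + 1.0×0.59)×0.59 = 1.074 m²
P = b + 2y√(1+z²) = 1.23 + 2×0.59×√(1+1.0²) = 2.899 m
R = A/P = 1.074/2.899 = 0.3704 m
Q = (1/n)·A·R^(2/3)·S^(1/2) = (1/0.017) × 1.074 × 0.3704^(2/3) × 0.0054^(1/2) = 2.394 m³/s

2.39 m³/s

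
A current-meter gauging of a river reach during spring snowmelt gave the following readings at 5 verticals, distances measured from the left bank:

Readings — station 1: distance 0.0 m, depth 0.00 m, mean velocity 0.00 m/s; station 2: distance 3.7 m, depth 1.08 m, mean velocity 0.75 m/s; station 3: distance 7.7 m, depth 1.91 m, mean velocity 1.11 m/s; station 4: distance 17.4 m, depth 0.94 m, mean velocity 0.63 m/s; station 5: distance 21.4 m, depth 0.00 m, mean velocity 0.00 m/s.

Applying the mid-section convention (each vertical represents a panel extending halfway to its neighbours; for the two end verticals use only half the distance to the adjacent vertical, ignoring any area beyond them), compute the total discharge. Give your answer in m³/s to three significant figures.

21.7 m³/s

w_2 = (7.7 − 0.0)/2 = 3.85 m; q_2 = 0.75 × 1.08 × 3.85 = 3.119 m³/s
w_3 = (17.4 − 3.7)/2 = 6.85 m; q_3 = 1.11 × 1.91 × 6.85 = 14.52 m³/s
w_4 = (21.4 − 7.7)/2 = 6.85 m; q_4 = 0.63 × 0.94 × 6.85 = 4.057 m³/s
Stations 1, 5 contribute zero (depth or velocity is 0).
Q = Σ qᵢ = 21.70 m³/s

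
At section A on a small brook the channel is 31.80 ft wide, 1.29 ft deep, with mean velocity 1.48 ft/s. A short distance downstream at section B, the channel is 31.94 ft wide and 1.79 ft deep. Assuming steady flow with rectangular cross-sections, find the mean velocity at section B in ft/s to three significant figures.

Q = A₁V₁ = (31.80×1.29) × 1.48 = 60.71 ft³/s
A₂ = 31.94 × 1.79 = 57.17 ft²
V₂ = Q/A₂ = 60.71/57.17 = 1.062 ft/s

1.06 ft/s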